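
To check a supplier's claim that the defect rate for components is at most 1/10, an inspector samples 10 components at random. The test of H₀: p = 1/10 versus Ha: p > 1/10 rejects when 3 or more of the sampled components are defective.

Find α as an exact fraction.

87738533/1250000000

The significance level is the probability, assuming p = 1/10, of seeing 3 or more defectives in 10 draws.
Computing the lower-tail complement: 1 − 1162261467/1250000000 = 87738533/1250000000.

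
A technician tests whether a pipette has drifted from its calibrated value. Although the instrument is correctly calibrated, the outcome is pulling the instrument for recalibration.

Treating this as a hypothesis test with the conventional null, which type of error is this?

Type I error

The null hypothesis here is that the instrument is correctly calibrated.
'Pulling the instrument for recalibration' corresponds to rejecting H₀.
H₀ was rejected but H₀ is true — a Type I error (false positive).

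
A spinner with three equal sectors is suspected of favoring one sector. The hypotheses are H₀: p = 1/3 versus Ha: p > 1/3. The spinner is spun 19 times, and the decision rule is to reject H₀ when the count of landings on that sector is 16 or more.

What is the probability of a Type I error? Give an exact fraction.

Under H₀, S ~ Binomial(19, 1/3), and α = P(S ≥ 16).
Summing C(19,j)(1/3)^j(2/3)^{19−j} for j = 16,…,19 gives 2825/387420489.

2825/387420489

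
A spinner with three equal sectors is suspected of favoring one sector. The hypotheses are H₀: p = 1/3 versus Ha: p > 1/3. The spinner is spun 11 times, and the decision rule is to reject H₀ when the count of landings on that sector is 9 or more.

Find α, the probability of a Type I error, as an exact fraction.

α = P(reject H₀ | H₀ true) = P(X ≥ 9 | p = 1/3), with X ~ Binomial(11, 1/3).
P(X ≥ 9) = Σ_{j=9}^{11} C(11,j)·(1/3)^j·(2/3)^{11-j} = 1/729.

1/729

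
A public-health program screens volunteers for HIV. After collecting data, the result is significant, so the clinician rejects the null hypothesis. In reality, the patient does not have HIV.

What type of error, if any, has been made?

The conventional null hypothesis here is that the patient does not have HIV.
H₀ was rejected, but H₀ is actually true.
Rejecting a true null hypothesis is a Type I error (false positive).

Type I error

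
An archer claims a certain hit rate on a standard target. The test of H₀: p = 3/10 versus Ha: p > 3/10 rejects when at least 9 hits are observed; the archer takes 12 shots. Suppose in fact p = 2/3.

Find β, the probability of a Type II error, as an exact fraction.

A Type II error is failing to reject when Ha holds: with p = 2/3, β = P(X ≤ 8).
Equivalently, β = 1 − P(X ≥ 9) = 107515/177147.

107515/177147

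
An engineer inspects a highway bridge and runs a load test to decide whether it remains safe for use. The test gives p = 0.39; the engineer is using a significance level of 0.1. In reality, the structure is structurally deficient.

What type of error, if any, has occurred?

Type II error

The conventional null hypothesis is that the structure meets the required load capacity (safe).
Since p = 0.39 ≥ α = 0.1, H₀ is not rejected.
H₀ is false (actually the structure is structurally deficient).
Failing to reject a false H₀ is a Type II error.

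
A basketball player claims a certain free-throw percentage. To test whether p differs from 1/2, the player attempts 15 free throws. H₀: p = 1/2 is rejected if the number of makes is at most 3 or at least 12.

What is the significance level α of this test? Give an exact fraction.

9/256

Under H₀, S ~ Binomial(15, 1/2); α is the probability of landing in either tail, P(S ≤ 3) + P(S ≥ 12).
Each tail has probability (1 + 15 + 105 + 455)/32768; doubling gives α = 1152/32768 = 9/256.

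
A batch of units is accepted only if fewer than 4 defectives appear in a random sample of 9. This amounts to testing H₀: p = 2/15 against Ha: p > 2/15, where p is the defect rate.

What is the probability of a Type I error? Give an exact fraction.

876304928/38443359375

α = P(reject H₀ | H₀ true) = P(Y ≥ 4 | p = 2/15), Y ~ Binomial(9, 2/15).
Computing the lower-tail complement: 1 − 37567054447/38443359375 = 876304928/38443359375.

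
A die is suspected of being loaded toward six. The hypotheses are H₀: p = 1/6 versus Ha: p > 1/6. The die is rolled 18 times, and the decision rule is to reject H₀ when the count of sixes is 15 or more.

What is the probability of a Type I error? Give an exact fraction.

The Type I error probability is α = P(Y ≥ 15) computed under H₀, where Y ~ Binomial(18, 1/6).
Summing C(18,j)(1/6)^j(5/6)^{18−j} for j = 15,…,18 gives 26479/25389989167104.

26479/25389989167104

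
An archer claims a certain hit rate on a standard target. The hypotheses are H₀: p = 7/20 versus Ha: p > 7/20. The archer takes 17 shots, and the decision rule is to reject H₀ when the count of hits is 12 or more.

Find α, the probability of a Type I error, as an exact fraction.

9879295987937618781/3276800000000000000000

Under H₀, X ~ Binomial(17, 7/20), and α = P(X ≥ 12).
Summing C(17,j)(7/20)^j(13/20)^{17−j} for j = 12,…,17 gives 9879295987937618781/3276800000000000000000.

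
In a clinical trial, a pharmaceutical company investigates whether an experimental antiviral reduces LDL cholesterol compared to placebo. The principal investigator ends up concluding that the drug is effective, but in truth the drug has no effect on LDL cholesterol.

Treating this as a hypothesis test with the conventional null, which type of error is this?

The null hypothesis here is that the drug has no effect on LDL cholesterol.
'Concluding that the drug is effective' corresponds to rejecting H₀.
H₀ was rejected but H₀ is true — a Type I error (false positive).

Type I error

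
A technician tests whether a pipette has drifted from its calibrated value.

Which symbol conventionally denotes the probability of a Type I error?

P(Type I error) = P(reject H₀ | H₀ true) = α, the significance level.

α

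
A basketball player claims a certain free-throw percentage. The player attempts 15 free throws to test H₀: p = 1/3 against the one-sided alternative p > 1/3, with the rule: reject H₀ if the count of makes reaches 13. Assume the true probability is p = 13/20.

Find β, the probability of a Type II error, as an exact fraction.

30745097163070342213/32768000000000000000

A Type II error is failing to reject when Ha holds: with p = 13/20, β = P(X ≤ 12).
Adding the binomial probabilities P(X=0)+…+P(X=12) at p = 13/20 gives 30745097163070342213/32768000000000000000.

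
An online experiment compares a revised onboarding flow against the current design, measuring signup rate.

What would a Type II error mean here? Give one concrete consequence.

A Type II error would mean concluding that the new design has no effect on signup rate (or at least failing to establish that the new design increases signup rate) when in fact the new design increases signup rate. Consequence: a genuinely better design is discarded.

With the conventional null hypothesis that the new design has no effect on signup rate:
A Type II error is failing to reject H₀ when H₀ is false.
Here that means keeping the current design when actually the new design increases signup rate.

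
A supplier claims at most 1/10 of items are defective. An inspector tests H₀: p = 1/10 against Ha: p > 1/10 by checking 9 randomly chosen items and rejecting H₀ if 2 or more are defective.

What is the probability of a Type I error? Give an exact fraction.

Under H₀, X ~ Binomial(9, 1/10); the Type I error rate is P(X ≥ 2).
Computing the lower-tail complement: 1 − 387420489/500000000 = 112579511/500000000.

112579511/500000000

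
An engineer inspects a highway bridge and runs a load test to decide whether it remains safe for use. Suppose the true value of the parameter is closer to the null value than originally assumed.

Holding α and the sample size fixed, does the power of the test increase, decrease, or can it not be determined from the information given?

It decreases.

A smaller true effect puts the Ha sampling distribution closer to H₀, so more of it falls in the non-rejection region.
Since power = 1 − β and β increases, power decreases.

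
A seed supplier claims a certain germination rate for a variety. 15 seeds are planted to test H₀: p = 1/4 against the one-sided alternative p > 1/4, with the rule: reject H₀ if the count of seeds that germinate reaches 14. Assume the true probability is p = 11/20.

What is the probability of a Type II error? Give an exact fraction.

A Type II error is failing to reject when Ha holds: with p = 11/20, β = P(S ≤ 13).
Summing C(15,j)·(11/20)^j·(9/20)^{15-j} for j = 0..13 gives 16356278262148423407/16384000000000000000.

16356278262148423407/16384000000000000000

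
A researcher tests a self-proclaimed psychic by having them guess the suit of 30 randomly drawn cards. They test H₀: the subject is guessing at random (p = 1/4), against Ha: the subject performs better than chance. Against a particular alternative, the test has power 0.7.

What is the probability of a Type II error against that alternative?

0.3

Power = 1 − β, so β = 1 − 0.7 = 0.3.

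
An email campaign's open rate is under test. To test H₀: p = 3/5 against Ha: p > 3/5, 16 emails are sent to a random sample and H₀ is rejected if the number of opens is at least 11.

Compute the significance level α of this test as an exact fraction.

α = P(reject H₀ | H₀ true) = P(X ≥ 11 | p = 3/5), with X ~ Binomial(16, 3/5).
Adding the binomial terms for j = 11 through 16 with p = 3/5 yields 50177064897/152587890625.

50177064897/152587890625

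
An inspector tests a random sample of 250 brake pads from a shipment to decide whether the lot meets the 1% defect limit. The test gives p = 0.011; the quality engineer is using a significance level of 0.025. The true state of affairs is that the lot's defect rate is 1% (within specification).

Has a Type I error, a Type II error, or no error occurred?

The conventional null hypothesis is that the lot's defect rate is 1% (within specification).
Since p = 0.011 < α = 0.025, H₀ is rejected.
H₀ is true (actually the lot's defect rate is 1% (within specification)).
Rejecting a true H₀ is a Type I error.

Type I error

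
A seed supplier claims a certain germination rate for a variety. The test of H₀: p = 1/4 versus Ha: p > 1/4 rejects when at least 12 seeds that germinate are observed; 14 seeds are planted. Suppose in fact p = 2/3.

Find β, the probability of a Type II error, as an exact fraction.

Under the alternative p = 2/3, Y ~ Binomial(14, 2/3); β is the probability the test does not reject, P(Y < 12).
Adding the binomial probabilities P(Y=0)+…+P(Y=11) at p = 2/3 gives 1426387/1594323.

1426387/1594323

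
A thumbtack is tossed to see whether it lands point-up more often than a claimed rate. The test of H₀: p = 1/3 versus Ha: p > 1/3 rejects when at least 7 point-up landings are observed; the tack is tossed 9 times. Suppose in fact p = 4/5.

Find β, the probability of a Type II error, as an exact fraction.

511333/1953125

β = P(fail to reject H₀ | Ha true) = P(X ≤ 6 | p = 4/5), X ~ Binomial(9, 4/5).
Equivalently, β = 1 − P(X ≥ 7) = 511333/1953125.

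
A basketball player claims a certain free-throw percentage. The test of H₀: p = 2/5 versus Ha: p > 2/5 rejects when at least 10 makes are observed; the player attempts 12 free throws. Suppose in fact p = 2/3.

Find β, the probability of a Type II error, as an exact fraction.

435185/531441

Under the alternative p = 2/3, K ~ Binomial(12, 2/3); β is the probability the test does not reject, P(K < 10).
Equivalently, β = 1 − P(K ≥ 10) = 435185/531441.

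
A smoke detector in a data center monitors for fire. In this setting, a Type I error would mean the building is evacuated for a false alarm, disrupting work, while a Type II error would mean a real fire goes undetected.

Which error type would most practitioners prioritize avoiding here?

The Type II consequence (a real fire goes undetected) is more severe than the Type I consequence (the building is evacuated for a false alarm, disrupting work).

Type II error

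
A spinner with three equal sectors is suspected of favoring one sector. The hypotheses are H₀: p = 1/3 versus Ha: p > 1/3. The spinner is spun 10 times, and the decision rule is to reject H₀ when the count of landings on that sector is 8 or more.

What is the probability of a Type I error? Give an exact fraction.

The Type I error probability is α = P(Y ≥ 8) computed under H₀, where Y ~ Binomial(10, 1/3).
Adding the binomial terms for j = 8 through 10 with p = 1/3 yields 67/19683.

67/19683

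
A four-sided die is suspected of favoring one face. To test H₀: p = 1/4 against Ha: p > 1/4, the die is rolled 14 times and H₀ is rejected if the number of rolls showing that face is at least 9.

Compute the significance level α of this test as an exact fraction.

The Type I error probability is α = P(S ≥ 9) computed under H₀, where S ~ Binomial(14, 1/4).
Summing C(14,j)(1/4)^j(3/4)^{14−j} for j = 9,…,14 gives 578257/268435456.

578257/268435456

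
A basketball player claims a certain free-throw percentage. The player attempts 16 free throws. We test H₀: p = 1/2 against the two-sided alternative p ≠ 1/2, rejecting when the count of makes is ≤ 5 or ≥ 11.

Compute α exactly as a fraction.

Under H₀, X ~ Binomial(16, 1/2); α is the probability of landing in either tail, P(X ≤ 5) + P(X ≥ 11).
By symmetry, α = 2·P(X ≤ 5) = 2·(1 + 16 + 120 + 560 + 1820 + 4368)/65536 = 13770/65536 = 6885/32768.

6885/32768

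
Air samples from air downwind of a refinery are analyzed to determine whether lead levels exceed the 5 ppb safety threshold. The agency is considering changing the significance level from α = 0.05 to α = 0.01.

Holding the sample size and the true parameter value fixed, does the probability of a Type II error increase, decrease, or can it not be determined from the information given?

A smaller α moves the rejection region further into the tail. With the alternative true, more outcomes now fall outside the rejection region, so failing to reject becomes more likely.

It increases.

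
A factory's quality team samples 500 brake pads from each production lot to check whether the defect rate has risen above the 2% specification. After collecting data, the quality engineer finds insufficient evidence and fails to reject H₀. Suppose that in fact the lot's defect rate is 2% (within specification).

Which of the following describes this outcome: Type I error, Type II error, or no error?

No error (correct decision).

The conventional null hypothesis here is that the lot's defect rate is 2% (within specification).
The test retained a true H₀ — the decision matches the true state.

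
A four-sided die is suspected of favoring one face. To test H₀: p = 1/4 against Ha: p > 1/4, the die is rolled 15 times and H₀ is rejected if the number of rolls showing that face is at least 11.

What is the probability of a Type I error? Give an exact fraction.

123841/1073741824

The Type I error probability is α = P(X ≥ 11) computed under H₀, where X ~ Binomial(15, 1/4).
P(X ≥ 11) = Σ_{j=11}^{15} C(15,j)·(1/4)^j·(3/4)^{15-j} = 123841/1073741824.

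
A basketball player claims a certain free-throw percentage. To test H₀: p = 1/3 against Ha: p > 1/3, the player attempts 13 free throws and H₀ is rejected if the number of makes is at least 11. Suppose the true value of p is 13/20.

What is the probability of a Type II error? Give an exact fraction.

A Type II error is failing to reject when Ha holds: with p = 13/20, β = P(Y ≤ 10).
Equivalently, β = 1 − P(Y ≥ 11) = 36323681060626281/40960000000000000.

36323681060626281/40960000000000000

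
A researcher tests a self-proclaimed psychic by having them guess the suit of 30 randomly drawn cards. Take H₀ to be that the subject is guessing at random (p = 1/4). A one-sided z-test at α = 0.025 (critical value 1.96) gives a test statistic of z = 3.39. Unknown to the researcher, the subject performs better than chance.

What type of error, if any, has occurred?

Since z = 3.39 > z* = 1.96, H₀ is rejected.
H₀ is false (actually the subject performs better than chance).
The decision matches the true state — no error.

No error (correct decision).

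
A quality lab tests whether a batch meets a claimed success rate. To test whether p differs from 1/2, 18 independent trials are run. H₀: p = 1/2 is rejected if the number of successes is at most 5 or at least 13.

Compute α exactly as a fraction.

The significance level is the null-hypothesis probability of the rejection region {≤5} ∪ {≥13}.
By symmetry, α = 2·P(Y ≤ 5) = 2·(1 + 18 + 153 + 816 + 3060 + 8568)/262144 = 25232/262144 = 1577/16384.

1577/16384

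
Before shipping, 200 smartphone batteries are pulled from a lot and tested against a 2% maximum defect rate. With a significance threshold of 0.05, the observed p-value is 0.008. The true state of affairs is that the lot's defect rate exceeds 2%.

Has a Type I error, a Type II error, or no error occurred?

No error (correct decision).

The conventional null hypothesis is that the lot's defect rate is 2% (within specification).
Since p = 0.008 < α = 0.05, H₀ is rejected.
H₀ is false (actually the lot's defect rate exceeds 2%).
The decision matches the true state — no error.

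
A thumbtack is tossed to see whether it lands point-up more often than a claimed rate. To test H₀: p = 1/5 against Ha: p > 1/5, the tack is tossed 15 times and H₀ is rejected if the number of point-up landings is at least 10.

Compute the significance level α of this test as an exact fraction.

The Type I error probability is α = P(X ≥ 10) computed under H₀, where X ~ Binomial(15, 1/5).
Adding the binomial terms for j = 10 through 15 with p = 1/5 yields 3455373/30517578125.

3455373/30517578125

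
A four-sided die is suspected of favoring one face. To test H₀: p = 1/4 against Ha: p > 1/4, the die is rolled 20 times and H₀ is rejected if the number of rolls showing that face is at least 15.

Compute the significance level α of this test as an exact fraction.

Under H₀, X ~ Binomial(20, 1/4), and α = P(X ≥ 15).
Summing C(20,j)(1/4)^j(3/4)^{20−j} for j = 15,…,20 gives 1048117/274877906944.

1048117/274877906944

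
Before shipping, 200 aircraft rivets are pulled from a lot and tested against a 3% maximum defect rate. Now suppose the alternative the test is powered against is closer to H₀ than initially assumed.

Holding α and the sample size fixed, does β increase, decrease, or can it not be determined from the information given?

A smaller true effect puts the Ha sampling distribution closer to H₀, so more of it falls in the non-rejection region.

It increases.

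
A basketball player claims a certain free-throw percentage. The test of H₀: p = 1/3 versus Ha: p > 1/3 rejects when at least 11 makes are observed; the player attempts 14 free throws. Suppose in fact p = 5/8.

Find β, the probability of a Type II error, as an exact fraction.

Under the alternative p = 5/8, X ~ Binomial(14, 5/8); β is the probability the test does not reject, P(X < 11).
Equivalently, β = 1 − P(X ≥ 11) = 1830419739927/2199023255552.

1830419739927/2199023255552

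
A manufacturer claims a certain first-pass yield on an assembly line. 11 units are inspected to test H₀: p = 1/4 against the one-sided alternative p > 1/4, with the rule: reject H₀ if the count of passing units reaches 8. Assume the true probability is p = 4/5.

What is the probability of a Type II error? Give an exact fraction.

12589/78125

A Type II error is failing to reject when Ha holds: with p = 4/5, β = P(Y ≤ 7).
Summing C(11,j)·(4/5)^j·(1/5)^{11-j} for j = 0..7 gives 12589/78125.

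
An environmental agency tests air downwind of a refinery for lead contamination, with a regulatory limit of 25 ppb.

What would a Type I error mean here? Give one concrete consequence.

With the conventional null hypothesis that the lead concentration is at or below 25 ppb (safe):
A Type I error is rejecting H₀ when H₀ is true.
Here that means declaring the site contaminated and ordering remediation when actually the lead concentration is at or below 25 ppb (safe).

A Type I error would mean concluding that the lead concentration exceeds 25 ppb when in fact the lead concentration is at or below 25 ppb (safe). Consequence: a clean site is subjected to costly and unnecessary remediation.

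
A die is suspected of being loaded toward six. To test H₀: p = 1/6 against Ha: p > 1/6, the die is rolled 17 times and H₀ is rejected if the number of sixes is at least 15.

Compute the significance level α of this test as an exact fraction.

581/2821109907456

The Type I error probability is α = P(S ≥ 15) computed under H₀, where S ~ Binomial(17, 1/6).
P(S ≥ 15) = Σ_{j=15}^{17} C(17,j)·(1/6)^j·(5/6)^{17-j} = 581/2821109907456.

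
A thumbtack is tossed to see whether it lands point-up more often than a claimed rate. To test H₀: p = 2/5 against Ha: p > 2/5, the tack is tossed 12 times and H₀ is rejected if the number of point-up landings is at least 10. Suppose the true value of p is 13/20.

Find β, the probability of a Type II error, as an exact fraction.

A Type II error is failing to reject when Ha holds: with p = 13/20, β = P(Y ≤ 9).
Adding the binomial probabilities P(Y=0)+…+P(Y=9) at p = 13/20 gives 695265215827749/819200000000000.

695265215827749/819200000000000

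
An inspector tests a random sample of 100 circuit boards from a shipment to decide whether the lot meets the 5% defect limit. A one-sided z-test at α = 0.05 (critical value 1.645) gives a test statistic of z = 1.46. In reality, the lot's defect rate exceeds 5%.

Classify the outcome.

Type II error

The conventional null hypothesis is that the lot's defect rate is 5% (within specification).
Since z = 1.46 ≤ z* = 1.645, H₀ is not rejected.
H₀ is false (actually the lot's defect rate exceeds 5%).
Failing to reject a false H₀ is a Type II error.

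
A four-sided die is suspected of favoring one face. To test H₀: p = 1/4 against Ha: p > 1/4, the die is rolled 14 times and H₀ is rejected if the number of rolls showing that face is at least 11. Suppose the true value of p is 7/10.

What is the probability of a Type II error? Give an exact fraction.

A Type II error is failing to reject when Ha holds: with p = 7/10, β = P(X ≤ 10).
Summing C(14,j)·(7/10)^j·(3/10)^{14-j} for j = 0..10 gives 32241628521117/50000000000000.

32241628521117/50000000000000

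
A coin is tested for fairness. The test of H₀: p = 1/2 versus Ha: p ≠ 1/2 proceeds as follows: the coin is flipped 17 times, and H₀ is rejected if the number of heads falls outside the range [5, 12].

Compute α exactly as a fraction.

The significance level is the null-hypothesis probability of the rejection region {≤4} ∪ {≥13}.
Each tail has probability (1 + 17 + 136 + 680 + 2380)/131072; doubling gives α = 6428/131072 = 1607/32768.

1607/32768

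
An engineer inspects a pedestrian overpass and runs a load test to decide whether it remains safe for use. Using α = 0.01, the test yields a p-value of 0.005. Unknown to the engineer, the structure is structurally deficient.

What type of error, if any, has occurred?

Neither — the decision is correct.

The conventional null hypothesis is that the structure meets the required load capacity (safe).
Since p = 0.005 < α = 0.01, H₀ is rejected.
H₀ is false (actually the structure is structurally deficient).
The decision matches the true state — no error.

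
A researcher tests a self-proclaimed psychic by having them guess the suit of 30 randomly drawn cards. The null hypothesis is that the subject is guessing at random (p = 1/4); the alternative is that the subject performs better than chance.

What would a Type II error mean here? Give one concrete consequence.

A Type II error would mean concluding that the subject is guessing at random (p = 1/4) (or at least failing to establish that the subject performs better than chance) when in fact the subject performs better than chance. Consequence: genuine ability (if it existed) would go unrecognized.

A Type II error is failing to reject H₀ when H₀ is false.
Here that means concluding there is no evidence of ability when actually the subject performs better than chance.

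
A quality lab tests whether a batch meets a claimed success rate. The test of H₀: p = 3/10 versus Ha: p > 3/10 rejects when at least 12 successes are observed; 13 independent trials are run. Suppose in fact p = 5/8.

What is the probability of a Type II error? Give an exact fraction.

Under the alternative p = 5/8, K ~ Binomial(13, 5/8); β is the probability the test does not reject, P(K < 12).
Adding the binomial probabilities P(K=0)+…+P(K=11) at p = 5/8 gives 134753406597/137438953472.

134753406597/137438953472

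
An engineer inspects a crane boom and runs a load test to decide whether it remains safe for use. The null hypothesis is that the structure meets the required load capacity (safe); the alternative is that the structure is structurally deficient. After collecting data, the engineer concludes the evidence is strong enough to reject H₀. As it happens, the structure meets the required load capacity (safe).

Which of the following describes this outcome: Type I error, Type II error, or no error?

H₀ was rejected, but H₀ is actually true.
Rejecting a true null hypothesis is a Type I error (false positive).

Type I error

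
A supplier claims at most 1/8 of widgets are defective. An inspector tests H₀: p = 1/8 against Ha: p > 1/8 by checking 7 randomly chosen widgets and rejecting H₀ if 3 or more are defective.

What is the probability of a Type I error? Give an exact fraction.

97119/2097152

Under H₀, K ~ Binomial(7, 1/8); the Type I error rate is P(K ≥ 3).
α = 1 − P(K ≤ 2) = 1 − 2000033/2097152 = 97119/2097152.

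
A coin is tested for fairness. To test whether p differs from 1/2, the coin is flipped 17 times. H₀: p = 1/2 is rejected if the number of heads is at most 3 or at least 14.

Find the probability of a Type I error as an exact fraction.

The significance level is the null-hypothesis probability of the rejection region {≤3} ∪ {≥14}.
By symmetry, α = 2·P(X ≤ 3) = 2·(1 + 17 + 136 + 680)/131072 = 1668/131072 = 417/32768.

417/32768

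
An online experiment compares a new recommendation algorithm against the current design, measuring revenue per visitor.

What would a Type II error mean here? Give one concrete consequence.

With the conventional null hypothesis that the new design has no effect on revenue per visitor:
A Type II error is failing to reject H₀ when H₀ is false.
Here that means keeping the current design when actually the new design increases revenue per visitor.

A Type II error would mean concluding that the new design has no effect on revenue per visitor (or at least failing to establish that the new design increases revenue per visitor) when in fact the new design increases revenue per visitor. Consequence: a genuinely better design is discarded.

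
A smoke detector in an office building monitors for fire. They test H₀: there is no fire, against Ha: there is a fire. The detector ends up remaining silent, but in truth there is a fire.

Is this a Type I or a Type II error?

Type II error

'Remaining silent' corresponds to failing to reject H₀.
H₀ was not rejected but H₀ is false — a Type II error (false negative).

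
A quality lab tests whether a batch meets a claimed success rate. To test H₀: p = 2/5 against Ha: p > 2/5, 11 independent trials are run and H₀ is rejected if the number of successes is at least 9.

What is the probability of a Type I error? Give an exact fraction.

α = P(reject H₀ | H₀ true) = P(Y ≥ 9 | p = 2/5), with Y ~ Binomial(11, 2/5).
Adding the binomial terms for j = 9 through 11 with p = 2/5 yields 57856/9765625.

57856/9765625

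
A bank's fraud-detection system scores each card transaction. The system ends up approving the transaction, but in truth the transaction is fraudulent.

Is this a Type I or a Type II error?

Type II error

The null hypothesis here is that the transaction is legitimate.
'Approving the transaction' corresponds to failing to reject H₀.
H₀ was not rejected but H₀ is false — a Type II error (false negative).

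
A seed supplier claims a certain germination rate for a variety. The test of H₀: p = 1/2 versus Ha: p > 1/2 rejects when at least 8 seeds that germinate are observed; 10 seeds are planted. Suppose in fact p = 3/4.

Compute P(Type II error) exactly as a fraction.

A Type II error is failing to reject when Ha holds: with p = 3/4, β = P(K ≤ 7).
Summing C(10,j)·(3/4)^j·(1/4)^{10-j} for j = 0..7 gives 124363/262144.

124363/262144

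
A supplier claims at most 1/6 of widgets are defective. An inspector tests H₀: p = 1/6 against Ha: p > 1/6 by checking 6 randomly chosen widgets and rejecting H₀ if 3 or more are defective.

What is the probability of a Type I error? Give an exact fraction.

1453/23328

α = P(reject H₀ | H₀ true) = P(K ≥ 3 | p = 1/6), K ~ Binomial(6, 1/6).
Via the complement, α = 1 − Σ_{j=0}^{2} C(6,j)(1/6)^j(5/6)^{6-j} = 1453/23328.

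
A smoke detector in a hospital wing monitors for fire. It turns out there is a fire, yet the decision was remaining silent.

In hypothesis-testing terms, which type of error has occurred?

Type II error

The null hypothesis here is that there is no fire.
'Remaining silent' corresponds to failing to reject H₀.
H₀ was not rejected but H₀ is false — a Type II error (false negative).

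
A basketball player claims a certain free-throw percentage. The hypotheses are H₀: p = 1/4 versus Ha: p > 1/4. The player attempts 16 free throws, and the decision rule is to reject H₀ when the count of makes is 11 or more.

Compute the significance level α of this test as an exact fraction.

1225093/4294967296

Under H₀, S ~ Binomial(16, 1/4), and α = P(S ≥ 11).
P(S ≥ 11) = Σ_{j=11}^{16} C(16,j)·(1/4)^j·(3/4)^{16-j} = 1225093/4294967296.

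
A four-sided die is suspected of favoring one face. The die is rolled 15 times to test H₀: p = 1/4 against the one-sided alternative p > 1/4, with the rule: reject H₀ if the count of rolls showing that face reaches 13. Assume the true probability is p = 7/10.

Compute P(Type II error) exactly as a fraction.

β = P(fail to reject H₀ | Ha true) = P(X ≤ 12 | p = 7/10), X ~ Binomial(15, 7/10).
Adding the binomial probabilities P(X=0)+…+P(X=12) at p = 7/10 gives 873172285377237/1000000000000000.

873172285377237/1000000000000000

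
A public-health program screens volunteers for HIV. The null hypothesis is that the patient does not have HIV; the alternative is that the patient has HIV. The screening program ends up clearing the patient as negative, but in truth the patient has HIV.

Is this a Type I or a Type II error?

Type II error

'Clearing the patient as negative' corresponds to failing to reject H₀.
H₀ was not rejected but H₀ is false — a Type II error (false negative).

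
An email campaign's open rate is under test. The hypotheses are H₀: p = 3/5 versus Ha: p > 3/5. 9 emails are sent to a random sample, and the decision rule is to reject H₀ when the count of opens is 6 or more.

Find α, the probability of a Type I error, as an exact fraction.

942597/1953125

Under H₀, S ~ Binomial(9, 3/5), and α = P(S ≥ 6).
Adding the binomial terms for j = 6 through 9 with p = 3/5 yields 942597/1953125.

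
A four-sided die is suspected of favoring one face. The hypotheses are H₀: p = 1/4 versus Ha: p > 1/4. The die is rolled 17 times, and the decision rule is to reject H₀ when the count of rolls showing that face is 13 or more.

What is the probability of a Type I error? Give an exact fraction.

3319/268435456

α = P(reject H₀ | H₀ true) = P(X ≥ 13 | p = 1/4), with X ~ Binomial(17, 1/4).
P(X ≥ 13) = Σ_{j=13}^{17} C(17,j)·(1/4)^j·(3/4)^{17-j} = 3319/268435456.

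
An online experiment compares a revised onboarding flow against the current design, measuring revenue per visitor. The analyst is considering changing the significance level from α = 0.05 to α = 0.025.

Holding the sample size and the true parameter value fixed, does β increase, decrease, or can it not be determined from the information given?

It increases.

Lowering α raises the bar for rejection; under Ha, the test now fails to reject on outcomes it previously would have rejected.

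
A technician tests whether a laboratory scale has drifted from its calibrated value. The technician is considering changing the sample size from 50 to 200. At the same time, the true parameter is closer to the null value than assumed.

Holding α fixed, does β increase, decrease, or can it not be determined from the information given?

Cannot be determined from the information given.

The first change alone would make β decrease; the second alone would make β increase. Which effect dominates depends on the magnitudes, which are not given.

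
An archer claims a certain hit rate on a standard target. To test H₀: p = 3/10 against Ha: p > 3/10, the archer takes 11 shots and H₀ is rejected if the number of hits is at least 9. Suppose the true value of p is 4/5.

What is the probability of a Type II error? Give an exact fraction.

3736313/9765625

Under the alternative p = 4/5, S ~ Binomial(11, 4/5); β is the probability the test does not reject, P(S < 9).
Summing C(11,j)·(4/5)^j·(1/5)^{11-j} for j = 0..8 gives 3736313/9765625.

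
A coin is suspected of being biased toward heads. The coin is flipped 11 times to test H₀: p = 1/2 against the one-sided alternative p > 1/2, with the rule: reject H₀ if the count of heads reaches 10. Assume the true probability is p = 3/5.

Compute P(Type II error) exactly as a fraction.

1894076/1953125

β = P(fail to reject H₀ | Ha true) = P(X ≤ 9 | p = 3/5), X ~ Binomial(11, 3/5).
Summing C(11,j)·(3/5)^j·(2/5)^{11-j} for j = 0..9 gives 1894076/1953125.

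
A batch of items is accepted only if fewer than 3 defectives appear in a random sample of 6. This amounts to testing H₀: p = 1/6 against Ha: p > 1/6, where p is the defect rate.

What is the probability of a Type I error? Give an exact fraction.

1453/23328

α = P(reject H₀ | H₀ true) = P(Y ≥ 3 | p = 1/6), Y ~ Binomial(6, 1/6).
Via the complement, α = 1 − Σ_{j=0}^{2} C(6,j)(1/6)^j(5/6)^{6-j} = 1453/23328.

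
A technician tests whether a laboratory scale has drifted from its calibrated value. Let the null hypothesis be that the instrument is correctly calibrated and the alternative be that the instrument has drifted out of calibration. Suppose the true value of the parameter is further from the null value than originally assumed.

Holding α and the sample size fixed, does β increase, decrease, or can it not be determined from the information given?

A larger true effect moves the Ha sampling distribution further from the H₀ critical value, making rejection more likely when Ha is true.

It decreases.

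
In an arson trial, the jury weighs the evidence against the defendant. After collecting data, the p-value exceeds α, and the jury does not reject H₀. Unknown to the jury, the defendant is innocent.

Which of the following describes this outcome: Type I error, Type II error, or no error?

The conventional null hypothesis here is that the defendant is innocent.
The test retained a true H₀ — the decision matches the true state.

Neither — the decision is correct.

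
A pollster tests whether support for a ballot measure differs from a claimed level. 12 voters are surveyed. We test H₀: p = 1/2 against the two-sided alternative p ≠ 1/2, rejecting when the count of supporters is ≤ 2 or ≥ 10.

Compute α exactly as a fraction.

α = P(K ≤ 2 or K ≥ 10 | p = 1/2), K ~ Binomial(12, 1/2).
By symmetry, α = 2·P(K ≤ 2) = 2·(1 + 12 + 66)/4096 = 158/4096 = 79/2048.

79/2048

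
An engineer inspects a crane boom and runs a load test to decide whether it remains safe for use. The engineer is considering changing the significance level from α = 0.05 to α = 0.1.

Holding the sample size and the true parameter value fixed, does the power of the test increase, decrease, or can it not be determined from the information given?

Relaxing α lowers the evidence threshold; under Ha, outcomes that previously fell short now trigger rejection.
Since power = 1 − β and β decreases, power increases.

It increases.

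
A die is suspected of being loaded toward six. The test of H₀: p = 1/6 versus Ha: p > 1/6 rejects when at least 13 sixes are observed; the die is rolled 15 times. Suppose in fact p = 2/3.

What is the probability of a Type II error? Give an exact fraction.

β = P(fail to reject H₀ | Ha true) = P(K ≤ 12 | p = 2/3), K ~ Binomial(15, 2/3).
Equivalently, β = 1 − P(K ≥ 13) = 13210219/14348907.

13210219/14348907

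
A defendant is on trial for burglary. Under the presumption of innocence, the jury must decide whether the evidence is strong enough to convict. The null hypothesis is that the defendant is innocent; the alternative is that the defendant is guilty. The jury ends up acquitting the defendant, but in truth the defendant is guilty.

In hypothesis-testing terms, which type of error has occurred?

Type II error

'Acquitting the defendant' corresponds to failing to reject H₀.
H₀ was not rejected but H₀ is false — a Type II error (false negative).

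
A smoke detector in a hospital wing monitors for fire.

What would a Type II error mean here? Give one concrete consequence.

A Type II error would mean concluding that there is no fire (or at least failing to establish that there is a fire) when in fact there is a fire. Consequence: a real fire goes undetected.

With the conventional null hypothesis that there is no fire:
A Type II error is failing to reject H₀ when H₀ is false.
Here that means remaining silent when actually there is a fire.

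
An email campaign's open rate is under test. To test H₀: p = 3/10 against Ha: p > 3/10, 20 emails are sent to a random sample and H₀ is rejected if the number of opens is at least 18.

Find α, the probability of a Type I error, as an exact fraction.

3773088142371/100000000000000000000

Under H₀, S ~ Binomial(20, 3/10), and α = P(S ≥ 18).
P(S ≥ 18) = Σ_{j=18}^{20} C(20,j)·(3/10)^j·(7/10)^{20-j} = 3773088142371/100000000000000000000.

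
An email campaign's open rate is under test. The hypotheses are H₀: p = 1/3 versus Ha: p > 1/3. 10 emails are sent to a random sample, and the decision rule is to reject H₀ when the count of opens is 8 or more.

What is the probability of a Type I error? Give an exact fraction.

The Type I error probability is α = P(Y ≥ 8) computed under H₀, where Y ~ Binomial(10, 1/3).
Adding the binomial terms for j = 8 through 10 with p = 1/3 yields 67/19683.

67/19683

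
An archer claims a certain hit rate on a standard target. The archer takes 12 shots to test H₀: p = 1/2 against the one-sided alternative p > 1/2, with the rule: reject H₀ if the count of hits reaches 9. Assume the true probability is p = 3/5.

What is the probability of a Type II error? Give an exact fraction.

A Type II error is failing to reject when Ha holds: with p = 3/5, β = P(S ≤ 8).
Equivalently, β = 1 − P(S ≥ 9) = 37825328/48828125.

37825328/48828125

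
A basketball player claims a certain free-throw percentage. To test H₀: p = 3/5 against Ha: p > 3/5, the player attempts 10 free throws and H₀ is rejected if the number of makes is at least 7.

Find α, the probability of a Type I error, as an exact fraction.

The Type I error probability is α = P(K ≥ 7) computed under H₀, where K ~ Binomial(10, 3/5).
P(K ≥ 7) = Σ_{j=7}^{10} C(10,j)·(3/5)^j·(2/5)^{10-j} = 3733209/9765625.

3733209/9765625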